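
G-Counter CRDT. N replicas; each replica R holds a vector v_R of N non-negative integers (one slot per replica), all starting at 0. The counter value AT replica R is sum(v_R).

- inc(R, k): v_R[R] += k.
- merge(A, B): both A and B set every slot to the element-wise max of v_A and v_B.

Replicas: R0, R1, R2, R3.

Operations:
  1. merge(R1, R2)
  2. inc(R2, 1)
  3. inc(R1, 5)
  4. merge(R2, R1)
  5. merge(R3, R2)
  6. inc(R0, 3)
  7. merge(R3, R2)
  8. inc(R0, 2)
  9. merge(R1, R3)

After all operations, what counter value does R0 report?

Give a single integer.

Answer: 5

Derivation:
Op 1: merge R1<->R2 -> R1=(0,0,0,0) R2=(0,0,0,0)
Op 2: inc R2 by 1 -> R2=(0,0,1,0) value=1
Op 3: inc R1 by 5 -> R1=(0,5,0,0) value=5
Op 4: merge R2<->R1 -> R2=(0,5,1,0) R1=(0,5,1,0)
Op 5: merge R3<->R2 -> R3=(0,5,1,0) R2=(0,5,1,0)
Op 6: inc R0 by 3 -> R0=(3,0,0,0) value=3
Op 7: merge R3<->R2 -> R3=(0,5,1,0) R2=(0,5,1,0)
Op 8: inc R0 by 2 -> R0=(5,0,0,0) value=5
Op 9: merge R1<->R3 -> R1=(0,5,1,0) R3=(0,5,1,0)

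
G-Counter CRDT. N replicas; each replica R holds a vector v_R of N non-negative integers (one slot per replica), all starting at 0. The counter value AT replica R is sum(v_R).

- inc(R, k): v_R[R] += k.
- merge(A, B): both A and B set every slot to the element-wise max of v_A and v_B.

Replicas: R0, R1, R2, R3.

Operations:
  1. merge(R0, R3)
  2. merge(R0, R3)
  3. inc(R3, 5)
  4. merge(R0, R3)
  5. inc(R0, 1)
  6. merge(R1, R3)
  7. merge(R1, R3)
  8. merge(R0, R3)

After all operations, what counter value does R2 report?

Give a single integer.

Op 1: merge R0<->R3 -> R0=(0,0,0,0) R3=(0,0,0,0)
Op 2: merge R0<->R3 -> R0=(0,0,0,0) R3=(0,0,0,0)
Op 3: inc R3 by 5 -> R3=(0,0,0,5) value=5
Op 4: merge R0<->R3 -> R0=(0,0,0,5) R3=(0,0,0,5)
Op 5: inc R0 by 1 -> R0=(1,0,0,5) value=6
Op 6: merge R1<->R3 -> R1=(0,0,0,5) R3=(0,0,0,5)
Op 7: merge R1<->R3 -> R1=(0,0,0,5) R3=(0,0,0,5)
Op 8: merge R0<->R3 -> R0=(1,0,0,5) R3=(1,0,0,5)

Answer: 0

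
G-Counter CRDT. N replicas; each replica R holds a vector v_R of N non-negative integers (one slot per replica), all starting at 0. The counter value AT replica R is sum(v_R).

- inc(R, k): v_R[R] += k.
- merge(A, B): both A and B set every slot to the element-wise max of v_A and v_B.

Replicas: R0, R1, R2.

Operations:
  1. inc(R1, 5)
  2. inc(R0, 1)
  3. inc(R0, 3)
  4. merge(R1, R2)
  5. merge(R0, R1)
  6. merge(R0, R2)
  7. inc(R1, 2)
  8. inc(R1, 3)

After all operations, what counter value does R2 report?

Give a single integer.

Answer: 9

Derivation:
Op 1: inc R1 by 5 -> R1=(0,5,0) value=5
Op 2: inc R0 by 1 -> R0=(1,0,0) value=1
Op 3: inc R0 by 3 -> R0=(4,0,0) value=4
Op 4: merge R1<->R2 -> R1=(0,5,0) R2=(0,5,0)
Op 5: merge R0<->R1 -> R0=(4,5,0) R1=(4,5,0)
Op 6: merge R0<->R2 -> R0=(4,5,0) R2=(4,5,0)
Op 7: inc R1 by 2 -> R1=(4,7,0) value=11
Op 8: inc R1 by 3 -> R1=(4,10,0) value=14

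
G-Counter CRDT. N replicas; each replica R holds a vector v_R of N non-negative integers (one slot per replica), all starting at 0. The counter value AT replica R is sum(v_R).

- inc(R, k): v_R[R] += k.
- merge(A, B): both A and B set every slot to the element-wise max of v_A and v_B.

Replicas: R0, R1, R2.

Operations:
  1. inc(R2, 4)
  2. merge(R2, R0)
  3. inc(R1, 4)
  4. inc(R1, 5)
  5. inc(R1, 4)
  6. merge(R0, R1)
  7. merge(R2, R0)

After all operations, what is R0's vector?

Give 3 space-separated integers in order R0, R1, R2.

Op 1: inc R2 by 4 -> R2=(0,0,4) value=4
Op 2: merge R2<->R0 -> R2=(0,0,4) R0=(0,0,4)
Op 3: inc R1 by 4 -> R1=(0,4,0) value=4
Op 4: inc R1 by 5 -> R1=(0,9,0) value=9
Op 5: inc R1 by 4 -> R1=(0,13,0) value=13
Op 6: merge R0<->R1 -> R0=(0,13,4) R1=(0,13,4)
Op 7: merge R2<->R0 -> R2=(0,13,4) R0=(0,13,4)

Answer: 0 13 4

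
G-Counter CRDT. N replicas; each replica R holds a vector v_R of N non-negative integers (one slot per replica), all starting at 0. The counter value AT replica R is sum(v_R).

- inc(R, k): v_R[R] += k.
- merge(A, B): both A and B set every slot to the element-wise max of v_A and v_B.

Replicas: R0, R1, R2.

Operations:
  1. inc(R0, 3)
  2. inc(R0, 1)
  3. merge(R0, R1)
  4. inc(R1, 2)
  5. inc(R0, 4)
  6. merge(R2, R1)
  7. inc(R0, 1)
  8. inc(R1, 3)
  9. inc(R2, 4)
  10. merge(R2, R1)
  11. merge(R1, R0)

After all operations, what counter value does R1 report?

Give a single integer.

Answer: 18

Derivation:
Op 1: inc R0 by 3 -> R0=(3,0,0) value=3
Op 2: inc R0 by 1 -> R0=(4,0,0) value=4
Op 3: merge R0<->R1 -> R0=(4,0,0) R1=(4,0,0)
Op 4: inc R1 by 2 -> R1=(4,2,0) value=6
Op 5: inc R0 by 4 -> R0=(8,0,0) value=8
Op 6: merge R2<->R1 -> R2=(4,2,0) R1=(4,2,0)
Op 7: inc R0 by 1 -> R0=(9,0,0) value=9
Op 8: inc R1 by 3 -> R1=(4,5,0) value=9
Op 9: inc R2 by 4 -> R2=(4,2,4) value=10
Op 10: merge R2<->R1 -> R2=(4,5,4) R1=(4,5,4)
Op 11: merge R1<->R0 -> R1=(9,5,4) R0=(9,5,4)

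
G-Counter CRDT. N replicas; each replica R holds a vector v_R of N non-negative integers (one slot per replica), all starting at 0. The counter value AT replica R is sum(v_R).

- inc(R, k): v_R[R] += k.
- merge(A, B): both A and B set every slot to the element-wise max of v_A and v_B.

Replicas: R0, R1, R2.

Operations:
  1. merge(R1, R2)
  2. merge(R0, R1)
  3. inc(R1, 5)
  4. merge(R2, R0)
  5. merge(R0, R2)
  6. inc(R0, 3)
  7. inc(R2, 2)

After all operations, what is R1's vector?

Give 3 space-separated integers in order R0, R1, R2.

Op 1: merge R1<->R2 -> R1=(0,0,0) R2=(0,0,0)
Op 2: merge R0<->R1 -> R0=(0,0,0) R1=(0,0,0)
Op 3: inc R1 by 5 -> R1=(0,5,0) value=5
Op 4: merge R2<->R0 -> R2=(0,0,0) R0=(0,0,0)
Op 5: merge R0<->R2 -> R0=(0,0,0) R2=(0,0,0)
Op 6: inc R0 by 3 -> R0=(3,0,0) value=3
Op 7: inc R2 by 2 -> R2=(0,0,2) value=2

Answer: 0 5 0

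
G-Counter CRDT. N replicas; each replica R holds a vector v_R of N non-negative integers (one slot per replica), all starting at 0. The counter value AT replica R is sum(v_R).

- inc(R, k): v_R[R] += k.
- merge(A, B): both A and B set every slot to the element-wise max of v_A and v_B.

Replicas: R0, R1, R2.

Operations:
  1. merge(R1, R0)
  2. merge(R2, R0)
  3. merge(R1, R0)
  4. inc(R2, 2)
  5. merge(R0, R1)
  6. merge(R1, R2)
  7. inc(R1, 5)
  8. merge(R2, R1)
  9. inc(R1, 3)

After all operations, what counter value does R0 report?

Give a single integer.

Op 1: merge R1<->R0 -> R1=(0,0,0) R0=(0,0,0)
Op 2: merge R2<->R0 -> R2=(0,0,0) R0=(0,0,0)
Op 3: merge R1<->R0 -> R1=(0,0,0) R0=(0,0,0)
Op 4: inc R2 by 2 -> R2=(0,0,2) value=2
Op 5: merge R0<->R1 -> R0=(0,0,0) R1=(0,0,0)
Op 6: merge R1<->R2 -> R1=(0,0,2) R2=(0,0,2)
Op 7: inc R1 by 5 -> R1=(0,5,2) value=7
Op 8: merge R2<->R1 -> R2=(0,5,2) R1=(0,5,2)
Op 9: inc R1 by 3 -> R1=(0,8,2) value=10

Answer: 0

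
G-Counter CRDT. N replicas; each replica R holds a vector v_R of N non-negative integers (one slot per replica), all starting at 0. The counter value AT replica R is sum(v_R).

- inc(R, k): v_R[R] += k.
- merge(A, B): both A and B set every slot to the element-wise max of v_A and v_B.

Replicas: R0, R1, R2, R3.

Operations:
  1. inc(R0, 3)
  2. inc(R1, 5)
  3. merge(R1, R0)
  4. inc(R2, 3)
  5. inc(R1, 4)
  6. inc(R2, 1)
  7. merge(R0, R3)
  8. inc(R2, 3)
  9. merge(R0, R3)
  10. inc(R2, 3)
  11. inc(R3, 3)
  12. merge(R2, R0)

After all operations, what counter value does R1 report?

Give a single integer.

Op 1: inc R0 by 3 -> R0=(3,0,0,0) value=3
Op 2: inc R1 by 5 -> R1=(0,5,0,0) value=5
Op 3: merge R1<->R0 -> R1=(3,5,0,0) R0=(3,5,0,0)
Op 4: inc R2 by 3 -> R2=(0,0,3,0) value=3
Op 5: inc R1 by 4 -> R1=(3,9,0,0) value=12
Op 6: inc R2 by 1 -> R2=(0,0,4,0) value=4
Op 7: merge R0<->R3 -> R0=(3,5,0,0) R3=(3,5,0,0)
Op 8: inc R2 by 3 -> R2=(0,0,7,0) value=7
Op 9: merge R0<->R3 -> R0=(3,5,0,0) R3=(3,5,0,0)
Op 10: inc R2 by 3 -> R2=(0,0,10,0) value=10
Op 11: inc R3 by 3 -> R3=(3,5,0,3) value=11
Op 12: merge R2<->R0 -> R2=(3,5,10,0) R0=(3,5,10,0)

Answer: 12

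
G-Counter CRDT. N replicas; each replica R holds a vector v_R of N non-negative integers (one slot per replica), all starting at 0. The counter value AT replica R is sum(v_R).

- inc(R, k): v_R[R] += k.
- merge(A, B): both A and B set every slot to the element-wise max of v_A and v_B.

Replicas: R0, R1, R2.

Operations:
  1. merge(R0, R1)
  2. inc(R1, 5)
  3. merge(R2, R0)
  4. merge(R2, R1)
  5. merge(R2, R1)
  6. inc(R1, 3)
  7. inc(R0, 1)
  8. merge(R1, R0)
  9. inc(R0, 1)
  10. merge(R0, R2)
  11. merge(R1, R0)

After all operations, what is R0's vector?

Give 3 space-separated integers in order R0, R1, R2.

Op 1: merge R0<->R1 -> R0=(0,0,0) R1=(0,0,0)
Op 2: inc R1 by 5 -> R1=(0,5,0) value=5
Op 3: merge R2<->R0 -> R2=(0,0,0) R0=(0,0,0)
Op 4: merge R2<->R1 -> R2=(0,5,0) R1=(0,5,0)
Op 5: merge R2<->R1 -> R2=(0,5,0) R1=(0,5,0)
Op 6: inc R1 by 3 -> R1=(0,8,0) value=8
Op 7: inc R0 by 1 -> R0=(1,0,0) value=1
Op 8: merge R1<->R0 -> R1=(1,8,0) R0=(1,8,0)
Op 9: inc R0 by 1 -> R0=(2,8,0) value=10
Op 10: merge R0<->R2 -> R0=(2,8,0) R2=(2,8,0)
Op 11: merge R1<->R0 -> R1=(2,8,0) R0=(2,8,0)

Answer: 2 8 0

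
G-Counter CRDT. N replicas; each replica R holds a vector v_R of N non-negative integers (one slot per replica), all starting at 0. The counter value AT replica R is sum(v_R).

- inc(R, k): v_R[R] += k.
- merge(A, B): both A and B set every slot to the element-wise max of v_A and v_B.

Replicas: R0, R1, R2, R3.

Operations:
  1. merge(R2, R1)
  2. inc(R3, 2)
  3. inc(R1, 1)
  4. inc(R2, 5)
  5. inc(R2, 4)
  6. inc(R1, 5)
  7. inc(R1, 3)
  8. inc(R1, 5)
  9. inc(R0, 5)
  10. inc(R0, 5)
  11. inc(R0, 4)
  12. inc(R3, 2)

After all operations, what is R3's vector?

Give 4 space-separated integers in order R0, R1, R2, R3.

Answer: 0 0 0 4

Derivation:
Op 1: merge R2<->R1 -> R2=(0,0,0,0) R1=(0,0,0,0)
Op 2: inc R3 by 2 -> R3=(0,0,0,2) value=2
Op 3: inc R1 by 1 -> R1=(0,1,0,0) value=1
Op 4: inc R2 by 5 -> R2=(0,0,5,0) value=5
Op 5: inc R2 by 4 -> R2=(0,0,9,0) value=9
Op 6: inc R1 by 5 -> R1=(0,6,0,0) value=6
Op 7: inc R1 by 3 -> R1=(0,9,0,0) value=9
Op 8: inc R1 by 5 -> R1=(0,14,0,0) value=14
Op 9: inc R0 by 5 -> R0=(5,0,0,0) value=5
Op 10: inc R0 by 5 -> R0=(10,0,0,0) value=10
Op 11: inc R0 by 4 -> R0=(14,0,0,0) value=14
Op 12: inc R3 by 2 -> R3=(0,0,0,4) value=4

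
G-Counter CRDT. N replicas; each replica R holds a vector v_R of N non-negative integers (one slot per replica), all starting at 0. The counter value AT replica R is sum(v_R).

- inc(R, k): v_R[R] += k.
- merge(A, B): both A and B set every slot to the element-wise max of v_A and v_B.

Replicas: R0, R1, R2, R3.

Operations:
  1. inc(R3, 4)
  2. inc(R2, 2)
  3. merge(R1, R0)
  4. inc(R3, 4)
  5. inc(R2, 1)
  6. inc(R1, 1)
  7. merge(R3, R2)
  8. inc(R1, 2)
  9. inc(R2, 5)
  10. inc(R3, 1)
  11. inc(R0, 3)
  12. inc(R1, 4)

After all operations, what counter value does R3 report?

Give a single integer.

Answer: 12

Derivation:
Op 1: inc R3 by 4 -> R3=(0,0,0,4) value=4
Op 2: inc R2 by 2 -> R2=(0,0,2,0) value=2
Op 3: merge R1<->R0 -> R1=(0,0,0,0) R0=(0,0,0,0)
Op 4: inc R3 by 4 -> R3=(0,0,0,8) value=8
Op 5: inc R2 by 1 -> R2=(0,0,3,0) value=3
Op 6: inc R1 by 1 -> R1=(0,1,0,0) value=1
Op 7: merge R3<->R2 -> R3=(0,0,3,8) R2=(0,0,3,8)
Op 8: inc R1 by 2 -> R1=(0,3,0,0) value=3
Op 9: inc R2 by 5 -> R2=(0,0,8,8) value=16
Op 10: inc R3 by 1 -> R3=(0,0,3,9) value=12
Op 11: inc R0 by 3 -> R0=(3,0,0,0) value=3
Op 12: inc R1 by 4 -> R1=(0,7,0,0) value=7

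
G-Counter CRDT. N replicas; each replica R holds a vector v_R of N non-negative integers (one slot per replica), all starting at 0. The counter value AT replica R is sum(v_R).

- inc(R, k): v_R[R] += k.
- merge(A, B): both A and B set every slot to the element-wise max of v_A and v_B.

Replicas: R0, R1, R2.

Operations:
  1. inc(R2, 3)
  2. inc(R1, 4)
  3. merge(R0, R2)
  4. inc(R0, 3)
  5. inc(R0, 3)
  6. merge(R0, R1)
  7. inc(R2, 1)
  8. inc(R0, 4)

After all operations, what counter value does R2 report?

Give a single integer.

Op 1: inc R2 by 3 -> R2=(0,0,3) value=3
Op 2: inc R1 by 4 -> R1=(0,4,0) value=4
Op 3: merge R0<->R2 -> R0=(0,0,3) R2=(0,0,3)
Op 4: inc R0 by 3 -> R0=(3,0,3) value=6
Op 5: inc R0 by 3 -> R0=(6,0,3) value=9
Op 6: merge R0<->R1 -> R0=(6,4,3) R1=(6,4,3)
Op 7: inc R2 by 1 -> R2=(0,0,4) value=4
Op 8: inc R0 by 4 -> R0=(10,4,3) value=17

Answer: 4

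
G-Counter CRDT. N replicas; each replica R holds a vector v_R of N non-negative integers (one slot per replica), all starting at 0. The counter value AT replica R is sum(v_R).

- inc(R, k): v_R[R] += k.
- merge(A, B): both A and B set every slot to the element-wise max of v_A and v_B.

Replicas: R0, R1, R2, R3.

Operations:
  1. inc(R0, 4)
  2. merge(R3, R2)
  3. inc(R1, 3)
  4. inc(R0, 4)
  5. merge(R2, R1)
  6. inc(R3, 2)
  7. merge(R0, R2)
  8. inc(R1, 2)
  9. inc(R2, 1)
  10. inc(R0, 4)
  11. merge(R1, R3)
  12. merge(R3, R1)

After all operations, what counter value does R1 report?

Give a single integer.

Answer: 7

Derivation:
Op 1: inc R0 by 4 -> R0=(4,0,0,0) value=4
Op 2: merge R3<->R2 -> R3=(0,0,0,0) R2=(0,0,0,0)
Op 3: inc R1 by 3 -> R1=(0,3,0,0) value=3
Op 4: inc R0 by 4 -> R0=(8,0,0,0) value=8
Op 5: merge R2<->R1 -> R2=(0,3,0,0) R1=(0,3,0,0)
Op 6: inc R3 by 2 -> R3=(0,0,0,2) value=2
Op 7: merge R0<->R2 -> R0=(8,3,0,0) R2=(8,3,0,0)
Op 8: inc R1 by 2 -> R1=(0,5,0,0) value=5
Op 9: inc R2 by 1 -> R2=(8,3,1,0) value=12
Op 10: inc R0 by 4 -> R0=(12,3,0,0) value=15
Op 11: merge R1<->R3 -> R1=(0,5,0,2) R3=(0,5,0,2)
Op 12: merge R3<->R1 -> R3=(0,5,0,2) R1=(0,5,0,2)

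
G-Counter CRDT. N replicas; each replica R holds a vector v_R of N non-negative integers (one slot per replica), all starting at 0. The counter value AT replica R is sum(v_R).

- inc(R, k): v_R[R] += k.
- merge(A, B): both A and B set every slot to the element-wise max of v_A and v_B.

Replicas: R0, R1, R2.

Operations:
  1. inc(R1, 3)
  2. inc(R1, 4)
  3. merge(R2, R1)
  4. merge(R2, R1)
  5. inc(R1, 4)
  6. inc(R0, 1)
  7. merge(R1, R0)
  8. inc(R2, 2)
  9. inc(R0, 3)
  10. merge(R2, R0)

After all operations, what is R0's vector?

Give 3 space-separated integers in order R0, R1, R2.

Answer: 4 11 2

Derivation:
Op 1: inc R1 by 3 -> R1=(0,3,0) value=3
Op 2: inc R1 by 4 -> R1=(0,7,0) value=7
Op 3: merge R2<->R1 -> R2=(0,7,0) R1=(0,7,0)
Op 4: merge R2<->R1 -> R2=(0,7,0) R1=(0,7,0)
Op 5: inc R1 by 4 -> R1=(0,11,0) value=11
Op 6: inc R0 by 1 -> R0=(1,0,0) value=1
Op 7: merge R1<->R0 -> R1=(1,11,0) R0=(1,11,0)
Op 8: inc R2 by 2 -> R2=(0,7,2) value=9
Op 9: inc R0 by 3 -> R0=(4,11,0) value=15
Op 10: merge R2<->R0 -> R2=(4,11,2) R0=(4,11,2)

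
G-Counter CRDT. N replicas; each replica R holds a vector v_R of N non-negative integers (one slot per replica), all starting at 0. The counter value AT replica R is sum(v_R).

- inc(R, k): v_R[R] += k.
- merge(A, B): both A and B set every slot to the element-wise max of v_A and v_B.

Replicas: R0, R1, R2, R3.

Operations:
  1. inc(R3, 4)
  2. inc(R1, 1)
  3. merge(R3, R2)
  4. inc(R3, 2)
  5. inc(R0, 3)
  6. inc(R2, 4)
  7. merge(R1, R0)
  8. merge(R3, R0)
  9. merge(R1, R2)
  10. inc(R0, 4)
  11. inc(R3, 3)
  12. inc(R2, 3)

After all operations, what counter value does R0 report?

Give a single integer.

Op 1: inc R3 by 4 -> R3=(0,0,0,4) value=4
Op 2: inc R1 by 1 -> R1=(0,1,0,0) value=1
Op 3: merge R3<->R2 -> R3=(0,0,0,4) R2=(0,0,0,4)
Op 4: inc R3 by 2 -> R3=(0,0,0,6) value=6
Op 5: inc R0 by 3 -> R0=(3,0,0,0) value=3
Op 6: inc R2 by 4 -> R2=(0,0,4,4) value=8
Op 7: merge R1<->R0 -> R1=(3,1,0,0) R0=(3,1,0,0)
Op 8: merge R3<->R0 -> R3=(3,1,0,6) R0=(3,1,0,6)
Op 9: merge R1<->R2 -> R1=(3,1,4,4) R2=(3,1,4,4)
Op 10: inc R0 by 4 -> R0=(7,1,0,6) value=14
Op 11: inc R3 by 3 -> R3=(3,1,0,9) value=13
Op 12: inc R2 by 3 -> R2=(3,1,7,4) value=15

Answer: 14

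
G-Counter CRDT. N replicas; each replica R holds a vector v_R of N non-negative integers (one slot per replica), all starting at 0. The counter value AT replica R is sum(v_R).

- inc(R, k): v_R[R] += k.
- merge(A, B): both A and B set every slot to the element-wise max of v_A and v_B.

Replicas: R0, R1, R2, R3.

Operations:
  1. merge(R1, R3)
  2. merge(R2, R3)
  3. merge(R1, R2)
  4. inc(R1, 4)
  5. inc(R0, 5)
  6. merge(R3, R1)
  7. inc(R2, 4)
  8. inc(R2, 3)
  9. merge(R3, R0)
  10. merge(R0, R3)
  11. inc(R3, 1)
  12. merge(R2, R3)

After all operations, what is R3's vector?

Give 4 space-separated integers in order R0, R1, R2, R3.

Answer: 5 4 7 1

Derivation:
Op 1: merge R1<->R3 -> R1=(0,0,0,0) R3=(0,0,0,0)
Op 2: merge R2<->R3 -> R2=(0,0,0,0) R3=(0,0,0,0)
Op 3: merge R1<->R2 -> R1=(0,0,0,0) R2=(0,0,0,0)
Op 4: inc R1 by 4 -> R1=(0,4,0,0) value=4
Op 5: inc R0 by 5 -> R0=(5,0,0,0) value=5
Op 6: merge R3<->R1 -> R3=(0,4,0,0) R1=(0,4,0,0)
Op 7: inc R2 by 4 -> R2=(0,0,4,0) value=4
Op 8: inc R2 by 3 -> R2=(0,0,7,0) value=7
Op 9: merge R3<->R0 -> R3=(5,4,0,0) R0=(5,4,0,0)
Op 10: merge R0<->R3 -> R0=(5,4,0,0) R3=(5,4,0,0)
Op 11: inc R3 by 1 -> R3=(5,4,0,1) value=10
Op 12: merge R2<->R3 -> R2=(5,4,7,1) R3=(5,4,7,1)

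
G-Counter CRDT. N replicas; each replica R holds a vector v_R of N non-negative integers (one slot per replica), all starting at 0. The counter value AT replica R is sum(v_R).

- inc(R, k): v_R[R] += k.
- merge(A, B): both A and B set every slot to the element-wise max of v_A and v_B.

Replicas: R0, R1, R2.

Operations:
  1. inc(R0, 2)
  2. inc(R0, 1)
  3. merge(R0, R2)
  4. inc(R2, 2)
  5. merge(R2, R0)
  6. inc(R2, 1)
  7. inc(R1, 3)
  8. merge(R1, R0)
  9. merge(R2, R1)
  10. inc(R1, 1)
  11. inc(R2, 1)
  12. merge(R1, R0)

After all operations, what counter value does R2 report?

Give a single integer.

Op 1: inc R0 by 2 -> R0=(2,0,0) value=2
Op 2: inc R0 by 1 -> R0=(3,0,0) value=3
Op 3: merge R0<->R2 -> R0=(3,0,0) R2=(3,0,0)
Op 4: inc R2 by 2 -> R2=(3,0,2) value=5
Op 5: merge R2<->R0 -> R2=(3,0,2) R0=(3,0,2)
Op 6: inc R2 by 1 -> R2=(3,0,3) value=6
Op 7: inc R1 by 3 -> R1=(0,3,0) value=3
Op 8: merge R1<->R0 -> R1=(3,3,2) R0=(3,3,2)
Op 9: merge R2<->R1 -> R2=(3,3,3) R1=(3,3,3)
Op 10: inc R1 by 1 -> R1=(3,4,3) value=10
Op 11: inc R2 by 1 -> R2=(3,3,4) value=10
Op 12: merge R1<->R0 -> R1=(3,4,3) R0=(3,4,3)

Answer: 10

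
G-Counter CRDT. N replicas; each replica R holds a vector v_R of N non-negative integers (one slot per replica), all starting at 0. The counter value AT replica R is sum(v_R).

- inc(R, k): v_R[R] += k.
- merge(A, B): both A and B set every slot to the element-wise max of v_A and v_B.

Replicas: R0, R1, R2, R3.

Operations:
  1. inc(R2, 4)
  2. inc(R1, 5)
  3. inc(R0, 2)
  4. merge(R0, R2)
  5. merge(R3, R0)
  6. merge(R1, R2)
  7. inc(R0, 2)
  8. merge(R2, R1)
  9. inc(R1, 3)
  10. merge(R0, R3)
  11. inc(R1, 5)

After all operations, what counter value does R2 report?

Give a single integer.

Op 1: inc R2 by 4 -> R2=(0,0,4,0) value=4
Op 2: inc R1 by 5 -> R1=(0,5,0,0) value=5
Op 3: inc R0 by 2 -> R0=(2,0,0,0) value=2
Op 4: merge R0<->R2 -> R0=(2,0,4,0) R2=(2,0,4,0)
Op 5: merge R3<->R0 -> R3=(2,0,4,0) R0=(2,0,4,0)
Op 6: merge R1<->R2 -> R1=(2,5,4,0) R2=(2,5,4,0)
Op 7: inc R0 by 2 -> R0=(4,0,4,0) value=8
Op 8: merge R2<->R1 -> R2=(2,5,4,0) R1=(2,5,4,0)
Op 9: inc R1 by 3 -> R1=(2,8,4,0) value=14
Op 10: merge R0<->R3 -> R0=(4,0,4,0) R3=(4,0,4,0)
Op 11: inc R1 by 5 -> R1=(2,13,4,0) value=19

Answer: 11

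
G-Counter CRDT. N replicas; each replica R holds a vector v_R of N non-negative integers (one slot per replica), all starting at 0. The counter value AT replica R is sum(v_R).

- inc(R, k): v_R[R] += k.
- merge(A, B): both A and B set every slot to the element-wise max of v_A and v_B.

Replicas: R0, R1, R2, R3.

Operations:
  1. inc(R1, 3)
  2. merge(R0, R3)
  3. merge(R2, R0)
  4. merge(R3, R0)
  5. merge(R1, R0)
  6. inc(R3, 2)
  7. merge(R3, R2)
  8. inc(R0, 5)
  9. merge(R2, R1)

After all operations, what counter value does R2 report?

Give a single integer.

Op 1: inc R1 by 3 -> R1=(0,3,0,0) value=3
Op 2: merge R0<->R3 -> R0=(0,0,0,0) R3=(0,0,0,0)
Op 3: merge R2<->R0 -> R2=(0,0,0,0) R0=(0,0,0,0)
Op 4: merge R3<->R0 -> R3=(0,0,0,0) R0=(0,0,0,0)
Op 5: merge R1<->R0 -> R1=(0,3,0,0) R0=(0,3,0,0)
Op 6: inc R3 by 2 -> R3=(0,0,0,2) value=2
Op 7: merge R3<->R2 -> R3=(0,0,0,2) R2=(0,0,0,2)
Op 8: inc R0 by 5 -> R0=(5,3,0,0) value=8
Op 9: merge R2<->R1 -> R2=(0,3,0,2) R1=(0,3,0,2)

Answer: 5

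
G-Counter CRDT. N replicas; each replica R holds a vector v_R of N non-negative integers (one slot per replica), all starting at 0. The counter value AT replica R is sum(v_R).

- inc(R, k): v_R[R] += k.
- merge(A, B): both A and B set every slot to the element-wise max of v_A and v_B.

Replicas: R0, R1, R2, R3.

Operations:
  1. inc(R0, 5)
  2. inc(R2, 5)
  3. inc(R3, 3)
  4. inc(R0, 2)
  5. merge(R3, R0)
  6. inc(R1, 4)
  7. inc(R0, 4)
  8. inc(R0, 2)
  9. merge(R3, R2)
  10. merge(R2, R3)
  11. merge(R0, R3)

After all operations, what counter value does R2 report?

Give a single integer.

Answer: 15

Derivation:
Op 1: inc R0 by 5 -> R0=(5,0,0,0) value=5
Op 2: inc R2 by 5 -> R2=(0,0,5,0) value=5
Op 3: inc R3 by 3 -> R3=(0,0,0,3) value=3
Op 4: inc R0 by 2 -> R0=(7,0,0,0) value=7
Op 5: merge R3<->R0 -> R3=(7,0,0,3) R0=(7,0,0,3)
Op 6: inc R1 by 4 -> R1=(0,4,0,0) value=4
Op 7: inc R0 by 4 -> R0=(11,0,0,3) value=14
Op 8: inc R0 by 2 -> R0=(13,0,0,3) value=16
Op 9: merge R3<->R2 -> R3=(7,0,5,3) R2=(7,0,5,3)
Op 10: merge R2<->R3 -> R2=(7,0,5,3) R3=(7,0,5,3)
Op 11: merge R0<->R3 -> R0=(13,0,5,3) R3=(13,0,5,3)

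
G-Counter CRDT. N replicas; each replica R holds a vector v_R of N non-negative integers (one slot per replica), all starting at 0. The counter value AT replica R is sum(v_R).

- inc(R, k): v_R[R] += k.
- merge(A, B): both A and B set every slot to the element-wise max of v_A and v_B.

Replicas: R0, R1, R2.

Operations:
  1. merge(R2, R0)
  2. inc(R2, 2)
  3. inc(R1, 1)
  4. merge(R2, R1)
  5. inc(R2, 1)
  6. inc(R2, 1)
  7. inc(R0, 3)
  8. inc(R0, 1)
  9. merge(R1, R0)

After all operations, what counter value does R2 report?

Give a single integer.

Op 1: merge R2<->R0 -> R2=(0,0,0) R0=(0,0,0)
Op 2: inc R2 by 2 -> R2=(0,0,2) value=2
Op 3: inc R1 by 1 -> R1=(0,1,0) value=1
Op 4: merge R2<->R1 -> R2=(0,1,2) R1=(0,1,2)
Op 5: inc R2 by 1 -> R2=(0,1,3) value=4
Op 6: inc R2 by 1 -> R2=(0,1,4) value=5
Op 7: inc R0 by 3 -> R0=(3,0,0) value=3
Op 8: inc R0 by 1 -> R0=(4,0,0) value=4
Op 9: merge R1<->R0 -> R1=(4,1,2) R0=(4,1,2)

Answer: 5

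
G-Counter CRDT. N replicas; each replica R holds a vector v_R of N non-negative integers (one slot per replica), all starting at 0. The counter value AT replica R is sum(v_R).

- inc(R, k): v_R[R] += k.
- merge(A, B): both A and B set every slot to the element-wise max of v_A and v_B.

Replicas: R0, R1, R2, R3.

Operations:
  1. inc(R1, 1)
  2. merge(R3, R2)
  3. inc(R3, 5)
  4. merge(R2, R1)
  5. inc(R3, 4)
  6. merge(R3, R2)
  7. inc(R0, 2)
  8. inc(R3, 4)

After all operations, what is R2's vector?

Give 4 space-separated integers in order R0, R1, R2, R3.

Op 1: inc R1 by 1 -> R1=(0,1,0,0) value=1
Op 2: merge R3<->R2 -> R3=(0,0,0,0) R2=(0,0,0,0)
Op 3: inc R3 by 5 -> R3=(0,0,0,5) value=5
Op 4: merge R2<->R1 -> R2=(0,1,0,0) R1=(0,1,0,0)
Op 5: inc R3 by 4 -> R3=(0,0,0,9) value=9
Op 6: merge R3<->R2 -> R3=(0,1,0,9) R2=(0,1,0,9)
Op 7: inc R0 by 2 -> R0=(2,0,0,0) value=2
Op 8: inc R3 by 4 -> R3=(0,1,0,13) value=14

Answer: 0 1 0 9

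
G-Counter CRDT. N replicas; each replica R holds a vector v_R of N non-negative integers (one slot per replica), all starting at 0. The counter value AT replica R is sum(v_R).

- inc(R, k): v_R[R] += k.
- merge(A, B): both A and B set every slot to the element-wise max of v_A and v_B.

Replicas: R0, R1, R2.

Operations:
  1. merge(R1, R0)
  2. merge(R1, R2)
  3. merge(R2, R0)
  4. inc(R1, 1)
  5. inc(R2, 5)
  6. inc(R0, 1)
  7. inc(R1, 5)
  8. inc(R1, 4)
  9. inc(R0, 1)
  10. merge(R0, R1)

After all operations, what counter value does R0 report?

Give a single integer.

Answer: 12

Derivation:
Op 1: merge R1<->R0 -> R1=(0,0,0) R0=(0,0,0)
Op 2: merge R1<->R2 -> R1=(0,0,0) R2=(0,0,0)
Op 3: merge R2<->R0 -> R2=(0,0,0) R0=(0,0,0)
Op 4: inc R1 by 1 -> R1=(0,1,0) value=1
Op 5: inc R2 by 5 -> R2=(0,0,5) value=5
Op 6: inc R0 by 1 -> R0=(1,0,0) value=1
Op 7: inc R1 by 5 -> R1=(0,6,0) value=6
Op 8: inc R1 by 4 -> R1=(0,10,0) value=10
Op 9: inc R0 by 1 -> R0=(2,0,0) value=2
Op 10: merge R0<->R1 -> R0=(2,10,0) R1=(2,10,0)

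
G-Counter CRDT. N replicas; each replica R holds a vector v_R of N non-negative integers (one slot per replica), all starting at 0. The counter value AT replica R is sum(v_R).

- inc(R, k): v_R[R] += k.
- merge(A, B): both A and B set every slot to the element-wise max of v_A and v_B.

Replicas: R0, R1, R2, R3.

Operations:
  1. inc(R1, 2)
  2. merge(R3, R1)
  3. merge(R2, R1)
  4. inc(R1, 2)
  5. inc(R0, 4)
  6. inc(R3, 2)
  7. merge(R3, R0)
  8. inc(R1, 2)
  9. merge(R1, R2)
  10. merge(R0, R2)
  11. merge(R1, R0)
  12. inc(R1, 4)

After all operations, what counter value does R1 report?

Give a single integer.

Op 1: inc R1 by 2 -> R1=(0,2,0,0) value=2
Op 2: merge R3<->R1 -> R3=(0,2,0,0) R1=(0,2,0,0)
Op 3: merge R2<->R1 -> R2=(0,2,0,0) R1=(0,2,0,0)
Op 4: inc R1 by 2 -> R1=(0,4,0,0) value=4
Op 5: inc R0 by 4 -> R0=(4,0,0,0) value=4
Op 6: inc R3 by 2 -> R3=(0,2,0,2) value=4
Op 7: merge R3<->R0 -> R3=(4,2,0,2) R0=(4,2,0,2)
Op 8: inc R1 by 2 -> R1=(0,6,0,0) value=6
Op 9: merge R1<->R2 -> R1=(0,6,0,0) R2=(0,6,0,0)
Op 10: merge R0<->R2 -> R0=(4,6,0,2) R2=(4,6,0,2)
Op 11: merge R1<->R0 -> R1=(4,6,0,2) R0=(4,6,0,2)
Op 12: inc R1 by 4 -> R1=(4,10,0,2) value=16

Answer: 16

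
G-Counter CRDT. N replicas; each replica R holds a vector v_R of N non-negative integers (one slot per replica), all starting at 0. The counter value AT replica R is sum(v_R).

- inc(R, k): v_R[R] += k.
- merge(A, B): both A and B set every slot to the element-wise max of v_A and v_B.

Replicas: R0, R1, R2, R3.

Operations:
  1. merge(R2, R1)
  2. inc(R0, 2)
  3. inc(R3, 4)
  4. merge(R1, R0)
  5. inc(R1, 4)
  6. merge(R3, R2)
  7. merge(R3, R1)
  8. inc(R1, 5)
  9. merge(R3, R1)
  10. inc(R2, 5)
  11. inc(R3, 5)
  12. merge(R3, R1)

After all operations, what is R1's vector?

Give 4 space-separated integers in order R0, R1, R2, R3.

Op 1: merge R2<->R1 -> R2=(0,0,0,0) R1=(0,0,0,0)
Op 2: inc R0 by 2 -> R0=(2,0,0,0) value=2
Op 3: inc R3 by 4 -> R3=(0,0,0,4) value=4
Op 4: merge R1<->R0 -> R1=(2,0,0,0) R0=(2,0,0,0)
Op 5: inc R1 by 4 -> R1=(2,4,0,0) value=6
Op 6: merge R3<->R2 -> R3=(0,0,0,4) R2=(0,0,0,4)
Op 7: merge R3<->R1 -> R3=(2,4,0,4) R1=(2,4,0,4)
Op 8: inc R1 by 5 -> R1=(2,9,0,4) value=15
Op 9: merge R3<->R1 -> R3=(2,9,0,4) R1=(2,9,0,4)
Op 10: inc R2 by 5 -> R2=(0,0,5,4) value=9
Op 11: inc R3 by 5 -> R3=(2,9,0,9) value=20
Op 12: merge R3<->R1 -> R3=(2,9,0,9) R1=(2,9,0,9)

Answer: 2 9 0 9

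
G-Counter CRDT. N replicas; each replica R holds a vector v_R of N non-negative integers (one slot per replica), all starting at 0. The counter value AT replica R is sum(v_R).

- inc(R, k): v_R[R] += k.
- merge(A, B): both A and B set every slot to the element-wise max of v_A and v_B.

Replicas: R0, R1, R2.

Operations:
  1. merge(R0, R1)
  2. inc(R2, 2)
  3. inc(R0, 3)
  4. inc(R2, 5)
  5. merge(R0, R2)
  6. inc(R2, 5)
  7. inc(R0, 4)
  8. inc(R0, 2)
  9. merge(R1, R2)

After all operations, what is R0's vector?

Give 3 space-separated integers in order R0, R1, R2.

Op 1: merge R0<->R1 -> R0=(0,0,0) R1=(0,0,0)
Op 2: inc R2 by 2 -> R2=(0,0,2) value=2
Op 3: inc R0 by 3 -> R0=(3,0,0) value=3
Op 4: inc R2 by 5 -> R2=(0,0,7) value=7
Op 5: merge R0<->R2 -> R0=(3,0,7) R2=(3,0,7)
Op 6: inc R2 by 5 -> R2=(3,0,12) value=15
Op 7: inc R0 by 4 -> R0=(7,0,7) value=14
Op 8: inc R0 by 2 -> R0=(9,0,7) value=16
Op 9: merge R1<->R2 -> R1=(3,0,12) R2=(3,0,12)

Answer: 9 0 7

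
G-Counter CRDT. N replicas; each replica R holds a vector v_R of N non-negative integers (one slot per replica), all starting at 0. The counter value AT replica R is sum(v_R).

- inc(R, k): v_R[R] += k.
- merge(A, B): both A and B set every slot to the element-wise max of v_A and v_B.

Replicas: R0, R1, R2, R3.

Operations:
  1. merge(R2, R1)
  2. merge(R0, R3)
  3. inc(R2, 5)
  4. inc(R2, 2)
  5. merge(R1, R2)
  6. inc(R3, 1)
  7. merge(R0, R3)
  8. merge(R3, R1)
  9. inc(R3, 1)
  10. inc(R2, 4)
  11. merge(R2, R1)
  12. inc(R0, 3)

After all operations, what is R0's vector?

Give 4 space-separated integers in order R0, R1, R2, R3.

Answer: 3 0 0 1

Derivation:
Op 1: merge R2<->R1 -> R2=(0,0,0,0) R1=(0,0,0,0)
Op 2: merge R0<->R3 -> R0=(0,0,0,0) R3=(0,0,0,0)
Op 3: inc R2 by 5 -> R2=(0,0,5,0) value=5
Op 4: inc R2 by 2 -> R2=(0,0,7,0) value=7
Op 5: merge R1<->R2 -> R1=(0,0,7,0) R2=(0,0,7,0)
Op 6: inc R3 by 1 -> R3=(0,0,0,1) value=1
Op 7: merge R0<->R3 -> R0=(0,0,0,1) R3=(0,0,0,1)
Op 8: merge R3<->R1 -> R3=(0,0,7,1) R1=(0,0,7,1)
Op 9: inc R3 by 1 -> R3=(0,0,7,2) value=9
Op 10: inc R2 by 4 -> R2=(0,0,11,0) value=11
Op 11: merge R2<->R1 -> R2=(0,0,11,1) R1=(0,0,11,1)
Op 12: inc R0 by 3 -> R0=(3,0,0,1) value=4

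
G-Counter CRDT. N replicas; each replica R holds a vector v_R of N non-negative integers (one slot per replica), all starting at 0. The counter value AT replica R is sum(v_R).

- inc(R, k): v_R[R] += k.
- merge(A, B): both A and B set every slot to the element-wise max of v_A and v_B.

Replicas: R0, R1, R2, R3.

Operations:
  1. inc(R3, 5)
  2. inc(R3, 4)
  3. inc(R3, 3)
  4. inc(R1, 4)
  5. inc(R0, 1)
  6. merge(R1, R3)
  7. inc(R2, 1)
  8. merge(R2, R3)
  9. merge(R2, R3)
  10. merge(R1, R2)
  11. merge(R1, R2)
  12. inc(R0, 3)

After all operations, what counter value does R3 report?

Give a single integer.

Answer: 17

Derivation:
Op 1: inc R3 by 5 -> R3=(0,0,0,5) value=5
Op 2: inc R3 by 4 -> R3=(0,0,0,9) value=9
Op 3: inc R3 by 3 -> R3=(0,0,0,12) value=12
Op 4: inc R1 by 4 -> R1=(0,4,0,0) value=4
Op 5: inc R0 by 1 -> R0=(1,0,0,0) value=1
Op 6: merge R1<->R3 -> R1=(0,4,0,12) R3=(0,4,0,12)
Op 7: inc R2 by 1 -> R2=(0,0,1,0) value=1
Op 8: merge R2<->R3 -> R2=(0,4,1,12) R3=(0,4,1,12)
Op 9: merge R2<->R3 -> R2=(0,4,1,12) R3=(0,4,1,12)
Op 10: merge R1<->R2 -> R1=(0,4,1,12) R2=(0,4,1,12)
Op 11: merge R1<->R2 -> R1=(0,4,1,12) R2=(0,4,1,12)
Op 12: inc R0 by 3 -> R0=(4,0,0,0) value=4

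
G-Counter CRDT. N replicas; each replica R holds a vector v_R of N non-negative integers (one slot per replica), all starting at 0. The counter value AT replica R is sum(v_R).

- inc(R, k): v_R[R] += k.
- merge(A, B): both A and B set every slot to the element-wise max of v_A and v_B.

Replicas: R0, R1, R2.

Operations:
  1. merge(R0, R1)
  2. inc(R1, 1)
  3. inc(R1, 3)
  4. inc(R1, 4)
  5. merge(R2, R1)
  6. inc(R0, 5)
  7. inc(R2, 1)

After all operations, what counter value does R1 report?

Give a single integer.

Op 1: merge R0<->R1 -> R0=(0,0,0) R1=(0,0,0)
Op 2: inc R1 by 1 -> R1=(0,1,0) value=1
Op 3: inc R1 by 3 -> R1=(0,4,0) value=4
Op 4: inc R1 by 4 -> R1=(0,8,0) value=8
Op 5: merge R2<->R1 -> R2=(0,8,0) R1=(0,8,0)
Op 6: inc R0 by 5 -> R0=(5,0,0) value=5
Op 7: inc R2 by 1 -> R2=(0,8,1) value=9

Answer: 8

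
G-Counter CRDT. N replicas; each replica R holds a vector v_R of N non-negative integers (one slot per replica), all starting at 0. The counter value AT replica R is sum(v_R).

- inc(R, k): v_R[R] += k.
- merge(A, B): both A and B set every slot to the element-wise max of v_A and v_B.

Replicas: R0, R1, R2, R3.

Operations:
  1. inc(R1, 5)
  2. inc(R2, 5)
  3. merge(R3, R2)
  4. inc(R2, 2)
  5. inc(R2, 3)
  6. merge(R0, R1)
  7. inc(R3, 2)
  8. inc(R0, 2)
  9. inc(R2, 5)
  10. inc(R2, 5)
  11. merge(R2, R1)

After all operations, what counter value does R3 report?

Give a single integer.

Answer: 7

Derivation:
Op 1: inc R1 by 5 -> R1=(0,5,0,0) value=5
Op 2: inc R2 by 5 -> R2=(0,0,5,0) value=5
Op 3: merge R3<->R2 -> R3=(0,0,5,0) R2=(0,0,5,0)
Op 4: inc R2 by 2 -> R2=(0,0,7,0) value=7
Op 5: inc R2 by 3 -> R2=(0,0,10,0) value=10
Op 6: merge R0<->R1 -> R0=(0,5,0,0) R1=(0,5,0,0)
Op 7: inc R3 by 2 -> R3=(0,0,5,2) value=7
Op 8: inc R0 by 2 -> R0=(2,5,0,0) value=7
Op 9: inc R2 by 5 -> R2=(0,0,15,0) value=15
Op 10: inc R2 by 5 -> R2=(0,0,20,0) value=20
Op 11: merge R2<->R1 -> R2=(0,5,20,0) R1=(0,5,20,0)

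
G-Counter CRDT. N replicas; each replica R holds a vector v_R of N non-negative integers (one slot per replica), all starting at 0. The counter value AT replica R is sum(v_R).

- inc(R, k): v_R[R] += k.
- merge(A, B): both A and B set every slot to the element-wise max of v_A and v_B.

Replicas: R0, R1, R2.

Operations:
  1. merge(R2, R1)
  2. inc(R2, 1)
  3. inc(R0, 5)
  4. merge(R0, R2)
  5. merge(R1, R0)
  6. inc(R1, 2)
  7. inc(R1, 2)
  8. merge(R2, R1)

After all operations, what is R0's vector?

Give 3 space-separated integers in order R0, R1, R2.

Op 1: merge R2<->R1 -> R2=(0,0,0) R1=(0,0,0)
Op 2: inc R2 by 1 -> R2=(0,0,1) value=1
Op 3: inc R0 by 5 -> R0=(5,0,0) value=5
Op 4: merge R0<->R2 -> R0=(5,0,1) R2=(5,0,1)
Op 5: merge R1<->R0 -> R1=(5,0,1) R0=(5,0,1)
Op 6: inc R1 by 2 -> R1=(5,2,1) value=8
Op 7: inc R1 by 2 -> R1=(5,4,1) value=10
Op 8: merge R2<->R1 -> R2=(5,4,1) R1=(5,4,1)

Answer: 5 0 1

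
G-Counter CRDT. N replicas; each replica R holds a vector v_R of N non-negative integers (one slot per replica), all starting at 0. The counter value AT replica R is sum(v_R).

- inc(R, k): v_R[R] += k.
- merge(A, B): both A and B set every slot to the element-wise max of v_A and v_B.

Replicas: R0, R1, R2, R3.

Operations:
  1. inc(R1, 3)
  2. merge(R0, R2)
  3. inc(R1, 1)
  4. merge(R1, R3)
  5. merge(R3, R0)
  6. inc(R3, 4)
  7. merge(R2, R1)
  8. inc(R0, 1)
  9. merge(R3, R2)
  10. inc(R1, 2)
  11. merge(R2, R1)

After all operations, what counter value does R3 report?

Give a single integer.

Answer: 8

Derivation:
Op 1: inc R1 by 3 -> R1=(0,3,0,0) value=3
Op 2: merge R0<->R2 -> R0=(0,0,0,0) R2=(0,0,0,0)
Op 3: inc R1 by 1 -> R1=(0,4,0,0) value=4
Op 4: merge R1<->R3 -> R1=(0,4,0,0) R3=(0,4,0,0)
Op 5: merge R3<->R0 -> R3=(0,4,0,0) R0=(0,4,0,0)
Op 6: inc R3 by 4 -> R3=(0,4,0,4) value=8
Op 7: merge R2<->R1 -> R2=(0,4,0,0) R1=(0,4,0,0)
Op 8: inc R0 by 1 -> R0=(1,4,0,0) value=5
Op 9: merge R3<->R2 -> R3=(0,4,0,4) R2=(0,4,0,4)
Op 10: inc R1 by 2 -> R1=(0,6,0,0) value=6
Op 11: merge R2<->R1 -> R2=(0,6,0,4) R1=(0,6,0,4)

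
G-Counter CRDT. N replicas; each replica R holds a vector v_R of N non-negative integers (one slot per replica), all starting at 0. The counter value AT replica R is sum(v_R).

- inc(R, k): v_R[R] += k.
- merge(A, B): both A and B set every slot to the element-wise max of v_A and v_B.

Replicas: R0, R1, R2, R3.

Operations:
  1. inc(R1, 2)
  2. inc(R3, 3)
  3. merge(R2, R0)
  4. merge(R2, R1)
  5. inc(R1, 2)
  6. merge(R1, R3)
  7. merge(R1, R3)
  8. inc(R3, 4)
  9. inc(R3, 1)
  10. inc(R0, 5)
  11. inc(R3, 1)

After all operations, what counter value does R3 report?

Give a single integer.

Op 1: inc R1 by 2 -> R1=(0,2,0,0) value=2
Op 2: inc R3 by 3 -> R3=(0,0,0,3) value=3
Op 3: merge R2<->R0 -> R2=(0,0,0,0) R0=(0,0,0,0)
Op 4: merge R2<->R1 -> R2=(0,2,0,0) R1=(0,2,0,0)
Op 5: inc R1 by 2 -> R1=(0,4,0,0) value=4
Op 6: merge R1<->R3 -> R1=(0,4,0,3) R3=(0,4,0,3)
Op 7: merge R1<->R3 -> R1=(0,4,0,3) R3=(0,4,0,3)
Op 8: inc R3 by 4 -> R3=(0,4,0,7) value=11
Op 9: inc R3 by 1 -> R3=(0,4,0,8) value=12
Op 10: inc R0 by 5 -> R0=(5,0,0,0) value=5
Op 11: inc R3 by 1 -> R3=(0,4,0,9) value=13

Answer: 13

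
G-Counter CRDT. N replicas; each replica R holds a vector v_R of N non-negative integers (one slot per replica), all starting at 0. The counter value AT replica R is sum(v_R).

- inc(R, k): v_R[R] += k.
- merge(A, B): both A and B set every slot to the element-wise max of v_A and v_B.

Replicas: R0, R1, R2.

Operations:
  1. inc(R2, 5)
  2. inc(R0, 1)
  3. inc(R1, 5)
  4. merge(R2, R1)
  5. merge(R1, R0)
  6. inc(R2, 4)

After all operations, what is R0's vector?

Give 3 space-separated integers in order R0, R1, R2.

Op 1: inc R2 by 5 -> R2=(0,0,5) value=5
Op 2: inc R0 by 1 -> R0=(1,0,0) value=1
Op 3: inc R1 by 5 -> R1=(0,5,0) value=5
Op 4: merge R2<->R1 -> R2=(0,5,5) R1=(0,5,5)
Op 5: merge R1<->R0 -> R1=(1,5,5) R0=(1,5,5)
Op 6: inc R2 by 4 -> R2=(0,5,9) value=14

Answer: 1 5 5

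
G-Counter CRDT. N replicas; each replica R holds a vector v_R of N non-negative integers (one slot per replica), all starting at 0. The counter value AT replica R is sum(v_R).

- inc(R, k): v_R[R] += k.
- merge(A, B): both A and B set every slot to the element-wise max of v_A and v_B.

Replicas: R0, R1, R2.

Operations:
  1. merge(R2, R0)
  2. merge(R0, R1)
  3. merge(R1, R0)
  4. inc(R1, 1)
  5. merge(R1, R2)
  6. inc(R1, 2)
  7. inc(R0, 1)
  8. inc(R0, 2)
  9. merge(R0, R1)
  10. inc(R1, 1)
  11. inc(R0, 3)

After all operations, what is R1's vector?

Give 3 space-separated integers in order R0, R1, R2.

Op 1: merge R2<->R0 -> R2=(0,0,0) R0=(0,0,0)
Op 2: merge R0<->R1 -> R0=(0,0,0) R1=(0,0,0)
Op 3: merge R1<->R0 -> R1=(0,0,0) R0=(0,0,0)
Op 4: inc R1 by 1 -> R1=(0,1,0) value=1
Op 5: merge R1<->R2 -> R1=(0,1,0) R2=(0,1,0)
Op 6: inc R1 by 2 -> R1=(0,3,0) value=3
Op 7: inc R0 by 1 -> R0=(1,0,0) value=1
Op 8: inc R0 by 2 -> R0=(3,0,0) value=3
Op 9: merge R0<->R1 -> R0=(3,3,0) R1=(3,3,0)
Op 10: inc R1 by 1 -> R1=(3,4,0) value=7
Op 11: inc R0 by 3 -> R0=(6,3,0) value=9

Answer: 3 4 0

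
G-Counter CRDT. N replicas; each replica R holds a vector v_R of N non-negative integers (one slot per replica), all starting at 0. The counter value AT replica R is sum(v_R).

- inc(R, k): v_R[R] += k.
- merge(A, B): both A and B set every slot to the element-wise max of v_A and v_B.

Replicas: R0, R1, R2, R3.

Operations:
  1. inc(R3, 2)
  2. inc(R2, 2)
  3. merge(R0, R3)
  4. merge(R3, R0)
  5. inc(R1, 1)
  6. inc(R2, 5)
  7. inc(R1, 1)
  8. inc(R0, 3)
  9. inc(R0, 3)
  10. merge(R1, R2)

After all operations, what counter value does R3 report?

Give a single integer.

Op 1: inc R3 by 2 -> R3=(0,0,0,2) value=2
Op 2: inc R2 by 2 -> R2=(0,0,2,0) value=2
Op 3: merge R0<->R3 -> R0=(0,0,0,2) R3=(0,0,0,2)
Op 4: merge R3<->R0 -> R3=(0,0,0,2) R0=(0,0,0,2)
Op 5: inc R1 by 1 -> R1=(0,1,0,0) value=1
Op 6: inc R2 by 5 -> R2=(0,0,7,0) value=7
Op 7: inc R1 by 1 -> R1=(0,2,0,0) value=2
Op 8: inc R0 by 3 -> R0=(3,0,0,2) value=5
Op 9: inc R0 by 3 -> R0=(6,0,0,2) value=8
Op 10: merge R1<->R2 -> R1=(0,2,7,0) R2=(0,2,7,0)

Answer: 2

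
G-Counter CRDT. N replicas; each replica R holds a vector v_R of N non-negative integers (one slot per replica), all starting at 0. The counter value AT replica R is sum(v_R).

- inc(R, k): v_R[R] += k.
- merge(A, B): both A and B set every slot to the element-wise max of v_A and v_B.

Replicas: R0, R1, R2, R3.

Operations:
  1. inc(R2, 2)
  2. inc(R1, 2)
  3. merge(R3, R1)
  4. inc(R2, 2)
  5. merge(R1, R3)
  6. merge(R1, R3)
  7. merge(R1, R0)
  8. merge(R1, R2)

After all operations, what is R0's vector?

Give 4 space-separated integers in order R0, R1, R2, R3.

Answer: 0 2 0 0

Derivation:
Op 1: inc R2 by 2 -> R2=(0,0,2,0) value=2
Op 2: inc R1 by 2 -> R1=(0,2,0,0) value=2
Op 3: merge R3<->R1 -> R3=(0,2,0,0) R1=(0,2,0,0)
Op 4: inc R2 by 2 -> R2=(0,0,4,0) value=4
Op 5: merge R1<->R3 -> R1=(0,2,0,0) R3=(0,2,0,0)
Op 6: merge R1<->R3 -> R1=(0,2,0,0) R3=(0,2,0,0)
Op 7: merge R1<->R0 -> R1=(0,2,0,0) R0=(0,2,0,0)
Op 8: merge R1<->R2 -> R1=(0,2,4,0) R2=(0,2,4,0)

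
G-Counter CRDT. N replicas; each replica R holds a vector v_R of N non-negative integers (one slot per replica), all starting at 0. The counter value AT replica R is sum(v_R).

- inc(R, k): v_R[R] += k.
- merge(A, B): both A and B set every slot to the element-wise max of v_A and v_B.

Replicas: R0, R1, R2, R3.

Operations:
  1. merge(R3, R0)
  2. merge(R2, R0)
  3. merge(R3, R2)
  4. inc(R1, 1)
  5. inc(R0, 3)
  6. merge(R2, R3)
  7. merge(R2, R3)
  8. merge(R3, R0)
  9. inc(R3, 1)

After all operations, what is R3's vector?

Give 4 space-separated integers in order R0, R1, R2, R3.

Op 1: merge R3<->R0 -> R3=(0,0,0,0) R0=(0,0,0,0)
Op 2: merge R2<->R0 -> R2=(0,0,0,0) R0=(0,0,0,0)
Op 3: merge R3<->R2 -> R3=(0,0,0,0) R2=(0,0,0,0)
Op 4: inc R1 by 1 -> R1=(0,1,0,0) value=1
Op 5: inc R0 by 3 -> R0=(3,0,0,0) value=3
Op 6: merge R2<->R3 -> R2=(0,0,0,0) R3=(0,0,0,0)
Op 7: merge R2<->R3 -> R2=(0,0,0,0) R3=(0,0,0,0)
Op 8: merge R3<->R0 -> R3=(3,0,0,0) R0=(3,0,0,0)
Op 9: inc R3 by 1 -> R3=(3,0,0,1) value=4

Answer: 3 0 0 1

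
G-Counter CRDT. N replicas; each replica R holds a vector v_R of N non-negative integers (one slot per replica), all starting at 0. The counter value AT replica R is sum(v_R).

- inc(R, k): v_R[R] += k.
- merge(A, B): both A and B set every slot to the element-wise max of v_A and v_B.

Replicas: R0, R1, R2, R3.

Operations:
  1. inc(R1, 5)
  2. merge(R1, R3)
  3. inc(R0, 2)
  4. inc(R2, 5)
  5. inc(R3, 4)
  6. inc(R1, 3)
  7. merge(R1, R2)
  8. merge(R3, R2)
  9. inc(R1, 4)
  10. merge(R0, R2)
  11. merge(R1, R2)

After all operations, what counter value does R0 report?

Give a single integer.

Answer: 19

Derivation:
Op 1: inc R1 by 5 -> R1=(0,5,0,0) value=5
Op 2: merge R1<->R3 -> R1=(0,5,0,0) R3=(0,5,0,0)
Op 3: inc R0 by 2 -> R0=(2,0,0,0) value=2
Op 4: inc R2 by 5 -> R2=(0,0,5,0) value=5
Op 5: inc R3 by 4 -> R3=(0,5,0,4) value=9
Op 6: inc R1 by 3 -> R1=(0,8,0,0) value=8
Op 7: merge R1<->R2 -> R1=(0,8,5,0) R2=(0,8,5,0)
Op 8: merge R3<->R2 -> R3=(0,8,5,4) R2=(0,8,5,4)
Op 9: inc R1 by 4 -> R1=(0,12,5,0) value=17
Op 10: merge R0<->R2 -> R0=(2,8,5,4) R2=(2,8,5,4)
Op 11: merge R1<->R2 -> R1=(2,12,5,4) R2=(2,12,5,4)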